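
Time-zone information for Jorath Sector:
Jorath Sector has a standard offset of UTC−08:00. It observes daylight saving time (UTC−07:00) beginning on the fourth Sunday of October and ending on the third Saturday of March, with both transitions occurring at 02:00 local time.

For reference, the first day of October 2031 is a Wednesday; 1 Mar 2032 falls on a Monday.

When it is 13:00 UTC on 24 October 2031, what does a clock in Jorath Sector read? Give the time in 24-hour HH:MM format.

05:00

1 October 2031 is a Wednesday, so the first Sunday is October 5 and the fourth is October 26.
1 March 2032 is a Monday, so the first Saturday is March 6 and the third is March 20.
At the standard offset (UTC−08:00), 13:00 UTC − 8h = 05:00 Jorath Sector standard time.
The standard-time date in Jorath Sector, 24 October 2031, is outside the daylight-saving period (26 October 2031 – 20 March 2032), so Jorath Sector is on standard time, UTC−08:00.
13:00 UTC − 8h = 05:00 local.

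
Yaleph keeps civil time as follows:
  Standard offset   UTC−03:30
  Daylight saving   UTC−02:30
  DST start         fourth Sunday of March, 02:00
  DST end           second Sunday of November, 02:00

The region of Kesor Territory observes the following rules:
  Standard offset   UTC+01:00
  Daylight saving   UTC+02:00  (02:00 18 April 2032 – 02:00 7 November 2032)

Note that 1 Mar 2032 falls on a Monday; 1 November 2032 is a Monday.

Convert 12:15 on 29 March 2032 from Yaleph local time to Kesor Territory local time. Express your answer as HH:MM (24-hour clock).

15:45

1 March 2032 is a Monday, so the first Sunday is March 7 and the fourth is March 28.
1 November 2032 is a Monday, so the first Sunday is November 7 and the second is November 14.
Daylight saving runs 28 March – 14 November; 29 March 2032 is inside that window, so Yaleph is at UTC−02:30.
12:15 Yaleph + 2h30m = 14:45 UTC.
At the standard offset (UTC+01:00), 14:45 UTC + 1h = 15:45 Kesor Territory standard time.
The standard-time date in Kesor Territory, 29 March 2032, is outside the daylight-saving period (18 April – 7 November), so Kesor Territory is on standard time, UTC+01:00.
14:45 UTC + 1h = 15:45 Kesor Territory.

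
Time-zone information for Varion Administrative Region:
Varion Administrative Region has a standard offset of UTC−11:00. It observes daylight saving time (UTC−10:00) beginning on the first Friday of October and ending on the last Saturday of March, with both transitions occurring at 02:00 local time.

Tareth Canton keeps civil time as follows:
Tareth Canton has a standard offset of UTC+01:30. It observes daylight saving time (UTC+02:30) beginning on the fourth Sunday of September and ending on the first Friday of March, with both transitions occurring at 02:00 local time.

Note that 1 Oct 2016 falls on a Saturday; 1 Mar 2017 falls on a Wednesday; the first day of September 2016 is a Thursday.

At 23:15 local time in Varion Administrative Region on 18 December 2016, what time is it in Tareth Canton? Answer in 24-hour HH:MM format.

1 October 2016 is a Saturday, so the first Friday is October 7.
1 March 2017 is a Wednesday, so Saturdays fall on 4, 11, 18, 25; the last is March 25.
Daylight saving runs 7 October 2016 – 25 March 2017; 18 December 2016 is inside that window, so Varion Administrative Region is at UTC−10:00.
23:15 Varion Administrative Region + 10h = 09:15 UTC (rolling into the next day, 19 December 2016).
1 September 2016 is a Thursday, so the first Sunday is September 4 and the fourth is September 25.
1 March 2017 is a Wednesday, so the first Friday is March 3.
At the standard offset (UTC+01:30), 09:15 UTC + 1h30m = 10:45 Tareth Canton standard time.
Daylight saving runs 25 September 2016 – 3 March 2017; the standard-time date in Tareth Canton, 19 December 2016, is inside that window, so Tareth Canton is at UTC+02:30.
09:15 UTC + 2h30m = 11:45 Tareth Canton.

11:45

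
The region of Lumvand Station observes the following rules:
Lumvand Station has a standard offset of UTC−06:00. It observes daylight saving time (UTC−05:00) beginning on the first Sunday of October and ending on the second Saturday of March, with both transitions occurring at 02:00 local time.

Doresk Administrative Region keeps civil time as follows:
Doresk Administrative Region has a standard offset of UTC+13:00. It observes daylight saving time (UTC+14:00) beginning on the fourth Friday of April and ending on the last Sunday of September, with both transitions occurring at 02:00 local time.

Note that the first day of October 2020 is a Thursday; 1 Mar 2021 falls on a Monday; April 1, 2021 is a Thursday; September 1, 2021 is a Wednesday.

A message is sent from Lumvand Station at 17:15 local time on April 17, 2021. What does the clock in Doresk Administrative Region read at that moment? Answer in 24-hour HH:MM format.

12:15

1 October 2020 is a Thursday, so the first Sunday is October 4.
1 March 2021 is a Monday, so the first Saturday is March 6 and the second is March 13.
April 17, 2021 is outside the daylight-saving period (4 October 2020 – 13 March 2021), so Lumvand Station is on standard time, UTC−06:00.
17:15 Lumvand Station + 6h = 23:15 UTC.
1 April 2021 is a Thursday, so the first Friday is April 2 and the fourth is April 23.
1 September 2021 is a Wednesday, so Sundays fall on 5, 12, 19, 26; the last is September 26.
At the standard offset (UTC+13:00), 23:15 UTC + 13h = 12:15 Doresk Administrative Region standard time (rolling into the next day, 18 April 2021).
The standard-time date in Doresk Administrative Region, April 18, 2021, is outside the daylight-saving period (23 April – 26 September), so Doresk Administrative Region is on standard time, UTC+13:00.
23:15 UTC + 13h = 12:15 Doresk Administrative Region (rolling into the next day, 18 April 2021).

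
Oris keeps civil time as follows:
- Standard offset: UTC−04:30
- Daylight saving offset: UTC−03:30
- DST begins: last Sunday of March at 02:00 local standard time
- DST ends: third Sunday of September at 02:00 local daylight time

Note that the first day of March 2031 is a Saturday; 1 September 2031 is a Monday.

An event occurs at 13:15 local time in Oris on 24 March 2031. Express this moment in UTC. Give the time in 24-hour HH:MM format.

17:45

1 March 2031 is a Saturday, so Sundays fall on 2, 9, 16, 23, 30; the last is March 30.
1 September 2031 is a Monday, so the first Sunday is September 7 and the third is September 21.
24 March 2031 is outside the daylight-saving period (30 March – 21 September), so Oris is on standard time, UTC−04:30.
13:15 local + 4h30m = 17:45 UTC.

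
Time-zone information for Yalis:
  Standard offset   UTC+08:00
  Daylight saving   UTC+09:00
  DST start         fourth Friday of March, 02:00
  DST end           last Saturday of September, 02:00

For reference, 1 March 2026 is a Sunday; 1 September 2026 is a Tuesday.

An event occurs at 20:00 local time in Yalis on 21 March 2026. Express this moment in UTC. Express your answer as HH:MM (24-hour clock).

12:00

1 March 2026 is a Sunday, so the first Friday is March 6 and the fourth is March 27.
1 September 2026 is a Tuesday, so Saturdays fall on 5, 12, 19, 26; the last is September 26.
Daylight saving runs 27 March – 26 September; 21 March 2026 is outside that window, so Yalis is on standard time at UTC+08:00.
20:00 local − 8h = 12:00 UTC.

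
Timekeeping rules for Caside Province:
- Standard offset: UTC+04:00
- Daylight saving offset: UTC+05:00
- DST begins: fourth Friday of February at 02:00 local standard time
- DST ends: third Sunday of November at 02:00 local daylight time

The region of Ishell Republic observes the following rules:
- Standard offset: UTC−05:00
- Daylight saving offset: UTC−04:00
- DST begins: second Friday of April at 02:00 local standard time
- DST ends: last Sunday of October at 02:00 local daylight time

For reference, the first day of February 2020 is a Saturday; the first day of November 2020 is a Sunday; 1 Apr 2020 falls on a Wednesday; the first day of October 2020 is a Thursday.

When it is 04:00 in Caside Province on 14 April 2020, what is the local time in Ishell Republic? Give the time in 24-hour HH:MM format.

19:00

1 February 2020 is a Saturday, so the first Friday is February 7 and the fourth is February 28.
1 November 2020 is a Sunday, so the first Sunday is November 1 and the third is November 15.
14 April 2020 falls between 28 February and 15 November, so daylight saving is in effect and Caside Province is at UTC+05:00.
04:00 Caside Province − 5h = 23:00 UTC (rolling into the previous day, 13 April 2020).
1 April 2020 is a Wednesday, so the first Friday is April 3 and the second is April 10.
1 October 2020 is a Thursday, so Sundays fall on 4, 11, 18, 25; the last is October 25.
At the standard offset (UTC−05:00), 23:00 UTC − 5h = 18:00 Ishell Republic standard time.
The standard-time date in Ishell Republic, 13 April 2020, lies within the daylight-saving period (10 April – 25 October), so Ishell Republic is on daylight time, UTC−04:00.
23:00 UTC − 4h = 19:00 Ishell Republic.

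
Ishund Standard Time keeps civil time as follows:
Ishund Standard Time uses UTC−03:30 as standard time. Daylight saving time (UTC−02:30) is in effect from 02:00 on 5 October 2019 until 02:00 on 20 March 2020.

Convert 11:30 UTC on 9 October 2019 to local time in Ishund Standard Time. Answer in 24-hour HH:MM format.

09:00

At the standard offset (UTC−03:30), 11:30 UTC − 3h30m = 08:00 Ishund Standard Time standard time.
The standard-time date in Ishund Standard Time, 9 October 2019, lies within the daylight-saving period (5 October 2019 – 20 March 2020), so Ishund Standard Time is on daylight time, UTC−02:30.
11:30 UTC − 2h30m = 09:00 local.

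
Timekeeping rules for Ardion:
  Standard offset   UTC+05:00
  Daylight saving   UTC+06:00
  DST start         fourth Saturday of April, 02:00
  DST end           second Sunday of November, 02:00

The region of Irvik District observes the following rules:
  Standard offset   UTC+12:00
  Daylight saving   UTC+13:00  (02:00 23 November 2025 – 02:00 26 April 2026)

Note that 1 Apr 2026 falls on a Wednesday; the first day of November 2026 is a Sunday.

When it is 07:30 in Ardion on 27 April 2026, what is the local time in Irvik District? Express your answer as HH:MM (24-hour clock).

1 April 2026 is a Wednesday, so the first Saturday is April 4 and the fourth is April 25.
1 November 2026 is a Sunday, so the first Sunday is November 1 and the second is November 8.
27 April 2026 lies within the daylight-saving period (25 April – 8 November), so Ardion is on daylight time, UTC+06:00.
07:30 Ardion − 6h = 01:30 UTC.
At the standard offset (UTC+12:00), 01:30 UTC + 12h = 13:30 Irvik District standard time.
Daylight saving runs 23 November 2025 – 26 April 2026; the standard-time date in Irvik District, 27 April 2026, is outside that window, so Irvik District is on standard time at UTC+12:00.
01:30 UTC + 12h = 13:30 Irvik District.

13:30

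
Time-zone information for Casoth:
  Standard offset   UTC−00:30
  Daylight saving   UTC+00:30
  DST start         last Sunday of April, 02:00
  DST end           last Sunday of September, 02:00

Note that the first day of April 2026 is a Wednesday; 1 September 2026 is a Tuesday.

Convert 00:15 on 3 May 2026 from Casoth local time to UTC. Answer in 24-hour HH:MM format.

23:45

1 April 2026 is a Wednesday, so Sundays fall on 5, 12, 19, 26; the last is April 26.
1 September 2026 is a Tuesday, so Sundays fall on 6, 13, 20, 27; the last is September 27.
3 May 2026 lies within the daylight-saving period (26 April – 27 September), so Casoth is on daylight time, UTC+00:30.
00:15 local − 0h30m = 23:45 UTC (rolling into the previous day, 2 May 2026).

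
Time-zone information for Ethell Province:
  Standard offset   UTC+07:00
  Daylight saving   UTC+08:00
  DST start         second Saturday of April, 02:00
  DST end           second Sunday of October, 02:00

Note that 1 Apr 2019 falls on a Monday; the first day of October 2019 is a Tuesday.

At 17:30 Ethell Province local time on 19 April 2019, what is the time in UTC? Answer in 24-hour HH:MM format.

1 April 2019 is a Monday, so the first Saturday is April 6 and the second is April 13.
1 October 2019 is a Tuesday, so the first Sunday is October 6 and the second is October 13.
Daylight saving runs 13 April – 13 October; 19 April 2019 is inside that window, so Ethell Province is at UTC+08:00.
17:30 local − 8h = 09:30 UTC.

09:30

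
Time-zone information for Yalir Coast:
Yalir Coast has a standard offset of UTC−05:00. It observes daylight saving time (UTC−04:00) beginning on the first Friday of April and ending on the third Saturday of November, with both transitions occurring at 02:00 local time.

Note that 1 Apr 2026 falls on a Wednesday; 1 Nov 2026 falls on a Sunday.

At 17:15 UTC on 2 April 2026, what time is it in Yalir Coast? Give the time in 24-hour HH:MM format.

12:15

1 April 2026 is a Wednesday, so the first Friday is April 3.
1 November 2026 is a Sunday, so the first Saturday is November 7 and the third is November 21.
At the standard offset (UTC−05:00), 17:15 UTC − 5h = 12:15 Yalir Coast standard time.
The standard-time date in Yalir Coast, 2 April 2026, does not fall between 3 April and 21 November, so daylight saving is not in effect and Yalir Coast is at UTC−05:00.
17:15 UTC − 5h = 12:15 local.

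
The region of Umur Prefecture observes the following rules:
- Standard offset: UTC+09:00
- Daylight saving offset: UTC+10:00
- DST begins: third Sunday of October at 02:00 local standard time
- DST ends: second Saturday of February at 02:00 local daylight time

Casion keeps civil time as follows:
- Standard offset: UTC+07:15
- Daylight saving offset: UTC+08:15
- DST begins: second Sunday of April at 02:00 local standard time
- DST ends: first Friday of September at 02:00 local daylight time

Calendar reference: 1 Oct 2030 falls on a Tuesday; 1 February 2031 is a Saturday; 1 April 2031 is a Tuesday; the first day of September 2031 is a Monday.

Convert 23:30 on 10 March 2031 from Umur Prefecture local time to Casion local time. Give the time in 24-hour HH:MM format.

21:45

1 October 2030 is a Tuesday, so the first Sunday is October 6 and the third is October 20.
1 February 2031 is a Saturday, so the first Saturday is February 1 and the second is February 8.
Daylight saving runs 20 October 2030 – 8 February 2031; 10 March 2031 is outside that window, so Umur Prefecture is on standard time at UTC+09:00.
23:30 Umur Prefecture − 9h = 14:30 UTC.
1 April 2031 is a Tuesday, so the first Sunday is April 6 and the second is April 13.
1 September 2031 is a Monday, so the first Friday is September 5.
At the standard offset (UTC+07:15), 14:30 UTC + 7h15m = 21:45 Casion standard time.
The standard-time date in Casion, 10 March 2031, does not fall between 13 April and 5 September, so daylight saving is not in effect and Casion is at UTC+07:15.
14:30 UTC + 7h15m = 21:45 Casion.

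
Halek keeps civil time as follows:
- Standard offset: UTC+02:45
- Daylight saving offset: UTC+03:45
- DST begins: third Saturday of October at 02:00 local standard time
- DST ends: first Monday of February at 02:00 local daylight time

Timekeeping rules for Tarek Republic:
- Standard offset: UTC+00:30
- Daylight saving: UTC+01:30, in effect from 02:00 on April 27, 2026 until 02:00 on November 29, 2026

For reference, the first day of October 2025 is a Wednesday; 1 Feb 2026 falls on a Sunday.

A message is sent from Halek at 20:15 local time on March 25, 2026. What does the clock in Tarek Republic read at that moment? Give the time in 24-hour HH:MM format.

18:00

1 October 2025 is a Wednesday, so the first Saturday is October 4 and the third is October 18.
1 February 2026 is a Sunday, so the first Monday is February 2.
Daylight saving runs 18 October 2025 – 2 February 2026; March 25, 2026 is outside that window, so Halek is on standard time at UTC+02:45.
20:15 Halek − 2h45m = 17:30 UTC.
At the standard offset (UTC+00:30), 17:30 UTC + 0h30m = 18:00 Tarek Republic standard time.
Daylight saving runs 27 April – 29 November; the standard-time date in Tarek Republic, March 25, 2026, is outside that window, so Tarek Republic is on standard time at UTC+00:30.
17:30 UTC + 0h30m = 18:00 Tarek Republic.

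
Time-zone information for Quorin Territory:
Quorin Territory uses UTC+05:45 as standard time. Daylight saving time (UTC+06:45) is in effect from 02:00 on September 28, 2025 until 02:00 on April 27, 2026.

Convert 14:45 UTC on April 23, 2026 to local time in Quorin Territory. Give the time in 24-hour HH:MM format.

At the standard offset (UTC+05:45), 14:45 UTC + 5h45m = 20:30 Quorin Territory standard time.
Daylight saving runs 28 September 2025 – 27 April 2026; the standard-time date in Quorin Territory, April 23, 2026, is inside that window, so Quorin Territory is at UTC+06:45.
14:45 UTC + 6h45m = 21:30 local.

21:30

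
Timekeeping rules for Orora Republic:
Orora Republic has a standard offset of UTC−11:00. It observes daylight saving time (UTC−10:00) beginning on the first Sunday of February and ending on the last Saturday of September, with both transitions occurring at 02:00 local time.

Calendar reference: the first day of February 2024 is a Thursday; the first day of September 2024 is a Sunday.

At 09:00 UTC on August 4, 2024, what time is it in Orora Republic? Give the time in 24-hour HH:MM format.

23:00

1 February 2024 is a Thursday, so the first Sunday is February 4.
1 September 2024 is a Sunday, so Saturdays fall on 7, 14, 21, 28; the last is September 28.
At the standard offset (UTC−11:00), 09:00 UTC − 11h = 22:00 Orora Republic standard time (rolling into the previous day, 3 August 2024).
The standard-time date in Orora Republic, August 3, 2024, falls between 4 February and 28 September, so daylight saving is in effect and Orora Republic is at UTC−10:00.
09:00 UTC − 10h = 23:00 local (rolling into the previous day, 3 August 2024).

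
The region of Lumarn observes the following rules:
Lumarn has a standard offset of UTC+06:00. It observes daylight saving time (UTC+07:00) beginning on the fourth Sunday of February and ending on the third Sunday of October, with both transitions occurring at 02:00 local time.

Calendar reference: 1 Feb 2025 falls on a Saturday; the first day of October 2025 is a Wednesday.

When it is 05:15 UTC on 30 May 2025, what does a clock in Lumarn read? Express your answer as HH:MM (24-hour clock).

12:15

1 February 2025 is a Saturday, so the first Sunday is February 2 and the fourth is February 23.
1 October 2025 is a Wednesday, so the first Sunday is October 5 and the third is October 19.
At the standard offset (UTC+06:00), 05:15 UTC + 6h = 11:15 Lumarn standard time.
The standard-time date in Lumarn, 30 May 2025, lies within the daylight-saving period (23 February – 19 October), so Lumarn is on daylight time, UTC+07:00.
05:15 UTC + 7h = 12:15 local.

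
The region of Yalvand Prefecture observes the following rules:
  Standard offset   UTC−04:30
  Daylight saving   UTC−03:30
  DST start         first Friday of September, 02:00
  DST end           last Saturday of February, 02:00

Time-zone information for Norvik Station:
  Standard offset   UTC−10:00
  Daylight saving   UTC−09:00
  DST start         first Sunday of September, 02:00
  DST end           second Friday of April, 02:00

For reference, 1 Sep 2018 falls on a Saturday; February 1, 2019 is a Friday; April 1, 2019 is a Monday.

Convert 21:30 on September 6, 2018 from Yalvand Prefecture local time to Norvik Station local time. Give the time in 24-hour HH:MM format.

1 September 2018 is a Saturday, so the first Friday is September 7.
1 February 2019 is a Friday, so Saturdays fall on 2, 9, 16, 23; the last is February 23.
September 6, 2018 does not fall between 7 September 2018 and 23 February 2019, so daylight saving is not in effect and Yalvand Prefecture is at UTC−04:30.
21:30 Yalvand Prefecture + 4h30m = 02:00 UTC (rolling into the next day, 7 September 2018).
1 September 2018 is a Saturday, so the first Sunday is September 2.
1 April 2019 is a Monday, so the first Friday is April 5 and the second is April 12.
At the standard offset (UTC−10:00), 02:00 UTC − 10h = 16:00 Norvik Station standard time (rolling into the previous day, 6 September 2018).
The standard-time date in Norvik Station, September 6, 2018, lies within the daylight-saving period (2 September 2018 – 12 April 2019), so Norvik Station is on daylight time, UTC−09:00.
02:00 UTC − 9h = 17:00 Norvik Station (rolling into the previous day, 6 September 2018).

17:00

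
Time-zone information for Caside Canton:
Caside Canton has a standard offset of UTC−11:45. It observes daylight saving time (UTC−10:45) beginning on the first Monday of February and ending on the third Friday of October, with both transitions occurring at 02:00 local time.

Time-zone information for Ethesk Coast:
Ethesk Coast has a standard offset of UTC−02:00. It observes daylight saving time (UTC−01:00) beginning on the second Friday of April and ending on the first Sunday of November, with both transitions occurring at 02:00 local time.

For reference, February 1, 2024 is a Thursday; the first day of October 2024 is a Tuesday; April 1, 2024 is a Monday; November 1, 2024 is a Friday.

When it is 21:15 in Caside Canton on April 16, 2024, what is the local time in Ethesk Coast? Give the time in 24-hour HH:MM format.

07:00

1 February 2024 is a Thursday, so the first Monday is February 5.
1 October 2024 is a Tuesday, so the first Friday is October 4 and the third is October 18.
April 16, 2024 falls between 5 February and 18 October, so daylight saving is in effect and Caside Canton is at UTC−10:45.
21:15 Caside Canton + 10h45m = 08:00 UTC (rolling into the next day, 17 April 2024).
1 April 2024 is a Monday, so the first Friday is April 5 and the second is April 12.
1 November 2024 is a Friday, so the first Sunday is November 3.
At the standard offset (UTC−02:00), 08:00 UTC − 2h = 06:00 Ethesk Coast standard time.
Daylight saving runs 12 April – 3 November; the standard-time date in Ethesk Coast, April 17, 2024, is inside that window, so Ethesk Coast is at UTC−01:00.
08:00 UTC − 1h = 07:00 Ethesk Coast.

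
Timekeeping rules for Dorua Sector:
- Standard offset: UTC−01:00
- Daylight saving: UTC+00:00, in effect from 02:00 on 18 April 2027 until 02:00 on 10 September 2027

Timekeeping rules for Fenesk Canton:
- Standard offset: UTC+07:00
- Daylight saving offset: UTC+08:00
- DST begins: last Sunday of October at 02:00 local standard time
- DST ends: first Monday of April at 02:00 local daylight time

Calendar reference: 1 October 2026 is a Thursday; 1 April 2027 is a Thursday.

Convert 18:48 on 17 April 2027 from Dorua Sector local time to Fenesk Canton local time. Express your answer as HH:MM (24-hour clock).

17 April 2027 does not fall between 18 April and 10 September, so daylight saving is not in effect and Dorua Sector is at UTC−01:00.
18:48 Dorua Sector + 1h = 19:48 UTC.
1 October 2026 is a Thursday, so Sundays fall on 4, 11, 18, 25; the last is October 25.
1 April 2027 is a Thursday, so the first Monday is April 5.
At the standard offset (UTC+07:00), 19:48 UTC + 7h = 02:48 Fenesk Canton standard time (rolling into the next day, 18 April 2027).
Daylight saving runs 25 October 2026 – 5 April 2027; the standard-time date in Fenesk Canton, 18 April 2027, is outside that window, so Fenesk Canton is on standard time at UTC+07:00.
19:48 UTC + 7h = 02:48 Fenesk Canton (rolling into the next day, 18 April 2027).

02:48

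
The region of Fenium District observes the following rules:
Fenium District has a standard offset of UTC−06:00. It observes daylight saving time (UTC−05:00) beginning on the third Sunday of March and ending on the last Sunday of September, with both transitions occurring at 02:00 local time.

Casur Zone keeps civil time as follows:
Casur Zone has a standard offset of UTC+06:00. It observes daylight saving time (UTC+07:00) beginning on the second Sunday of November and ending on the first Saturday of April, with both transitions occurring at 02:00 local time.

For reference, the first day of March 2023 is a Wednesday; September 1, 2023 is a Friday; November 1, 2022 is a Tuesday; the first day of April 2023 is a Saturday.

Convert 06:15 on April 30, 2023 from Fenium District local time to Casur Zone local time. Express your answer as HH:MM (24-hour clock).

17:15

1 March 2023 is a Wednesday, so the first Sunday is March 5 and the third is March 19.
1 September 2023 is a Friday, so Sundays fall on 3, 10, 17, 24; the last is September 24.
April 30, 2023 lies within the daylight-saving period (19 March – 24 September), so Fenium District is on daylight time, UTC−05:00.
06:15 Fenium District + 5h = 11:15 UTC.
1 November 2022 is a Tuesday, so the first Sunday is November 6 and the second is November 13.
1 April 2023 is a Saturday, so the first Saturday is April 1.
At the standard offset (UTC+06:00), 11:15 UTC + 6h = 17:15 Casur Zone standard time.
The standard-time date in Casur Zone, April 30, 2023, is outside the daylight-saving period (13 November 2022 – 1 April 2023), so Casur Zone is on standard time, UTC+06:00.
11:15 UTC + 6h = 17:15 Casur Zone.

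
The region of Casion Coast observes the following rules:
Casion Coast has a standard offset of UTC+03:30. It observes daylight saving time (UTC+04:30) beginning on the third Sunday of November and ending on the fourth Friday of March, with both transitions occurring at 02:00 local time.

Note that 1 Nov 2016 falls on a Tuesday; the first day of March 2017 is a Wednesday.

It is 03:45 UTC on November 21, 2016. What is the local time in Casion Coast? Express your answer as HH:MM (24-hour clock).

08:15

1 November 2016 is a Tuesday, so the first Sunday is November 6 and the third is November 20.
1 March 2017 is a Wednesday, so the first Friday is March 3 and the fourth is March 24.
At the standard offset (UTC+03:30), 03:45 UTC + 3h30m = 07:15 Casion Coast standard time.
Daylight saving runs 20 November 2016 – 24 March 2017; the standard-time date in Casion Coast, November 21, 2016, is inside that window, so Casion Coast is at UTC+04:30.
03:45 UTC + 4h30m = 08:15 local.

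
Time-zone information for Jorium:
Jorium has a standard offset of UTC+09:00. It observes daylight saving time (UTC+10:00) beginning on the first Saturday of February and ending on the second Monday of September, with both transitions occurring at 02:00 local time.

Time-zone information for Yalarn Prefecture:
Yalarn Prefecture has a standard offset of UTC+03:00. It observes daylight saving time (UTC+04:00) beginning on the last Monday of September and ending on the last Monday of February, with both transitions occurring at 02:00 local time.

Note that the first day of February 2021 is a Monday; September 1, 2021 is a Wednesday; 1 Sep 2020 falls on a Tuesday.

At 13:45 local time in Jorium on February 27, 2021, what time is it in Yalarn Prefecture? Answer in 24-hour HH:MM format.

06:45

1 February 2021 is a Monday, so the first Saturday is February 6.
1 September 2021 is a Wednesday, so the first Monday is September 6 and the second is September 13.
February 27, 2021 lies within the daylight-saving period (6 February – 13 September), so Jorium is on daylight time, UTC+10:00.
13:45 Jorium − 10h = 03:45 UTC.
1 September 2020 is a Tuesday, so Mondays fall on 7, 14, 21, 28; the last is September 28.
1 February 2021 is a Monday, so Mondays fall on 1, 8, 15, 22; the last is February 22.
At the standard offset (UTC+03:00), 03:45 UTC + 3h = 06:45 Yalarn Prefecture standard time.
The standard-time date in Yalarn Prefecture, February 27, 2021, does not fall between 28 September 2020 and 22 February 2021, so daylight saving is not in effect and Yalarn Prefecture is at UTC+03:00.
03:45 UTC + 3h = 06:45 Yalarn Prefecture.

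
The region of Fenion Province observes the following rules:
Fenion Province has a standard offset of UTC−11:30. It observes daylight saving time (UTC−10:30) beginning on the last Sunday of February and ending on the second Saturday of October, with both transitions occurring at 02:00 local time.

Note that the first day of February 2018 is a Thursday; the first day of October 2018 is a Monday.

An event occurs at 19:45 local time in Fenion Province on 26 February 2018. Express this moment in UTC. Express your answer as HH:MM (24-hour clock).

06:15

1 February 2018 is a Thursday, so Sundays fall on 4, 11, 18, 25; the last is February 25.
1 October 2018 is a Monday, so the first Saturday is October 6 and the second is October 13.
Daylight saving runs 25 February – 13 October; 26 February 2018 is inside that window, so Fenion Province is at UTC−10:30.
19:45 local + 10h30m = 06:15 UTC (rolling into the next day, 27 February 2018).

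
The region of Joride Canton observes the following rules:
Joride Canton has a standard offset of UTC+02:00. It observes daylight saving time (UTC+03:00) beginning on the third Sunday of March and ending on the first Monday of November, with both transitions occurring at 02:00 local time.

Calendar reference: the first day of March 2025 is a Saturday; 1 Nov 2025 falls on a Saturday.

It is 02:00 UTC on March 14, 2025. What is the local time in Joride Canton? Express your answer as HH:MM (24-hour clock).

1 March 2025 is a Saturday, so the first Sunday is March 2 and the third is March 16.
1 November 2025 is a Saturday, so the first Monday is November 3.
At the standard offset (UTC+02:00), 02:00 UTC + 2h = 04:00 Joride Canton standard time.
Daylight saving runs 16 March – 3 November; the standard-time date in Joride Canton, March 14, 2025, is outside that window, so Joride Canton is on standard time at UTC+02:00.
02:00 UTC + 2h = 04:00 local.

04:00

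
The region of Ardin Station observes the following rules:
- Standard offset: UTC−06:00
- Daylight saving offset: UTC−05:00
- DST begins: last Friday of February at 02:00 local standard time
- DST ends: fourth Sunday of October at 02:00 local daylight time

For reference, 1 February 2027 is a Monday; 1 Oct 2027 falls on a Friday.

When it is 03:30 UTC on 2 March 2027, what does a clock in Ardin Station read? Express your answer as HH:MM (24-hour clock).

22:30

1 February 2027 is a Monday, so Fridays fall on 5, 12, 19, 26; the last is February 26.
1 October 2027 is a Friday, so the first Sunday is October 3 and the fourth is October 24.
At the standard offset (UTC−06:00), 03:30 UTC − 6h = 21:30 Ardin Station standard time (rolling into the previous day, 1 March 2027).
The standard-time date in Ardin Station, 1 March 2027, falls between 26 February and 24 October, so daylight saving is in effect and Ardin Station is at UTC−05:00.
03:30 UTC − 5h = 22:30 local (rolling into the previous day, 1 March 2027).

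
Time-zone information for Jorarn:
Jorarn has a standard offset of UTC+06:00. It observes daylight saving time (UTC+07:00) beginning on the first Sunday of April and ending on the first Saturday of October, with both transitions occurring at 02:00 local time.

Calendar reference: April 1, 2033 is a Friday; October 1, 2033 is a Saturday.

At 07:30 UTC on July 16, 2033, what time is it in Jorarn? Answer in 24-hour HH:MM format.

1 April 2033 is a Friday, so the first Sunday is April 3.
1 October 2033 is a Saturday, so the first Saturday is October 1.
At the standard offset (UTC+06:00), 07:30 UTC + 6h = 13:30 Jorarn standard time.
The standard-time date in Jorarn, July 16, 2033, falls between 3 April and 1 October, so daylight saving is in effect and Jorarn is at UTC+07:00.
07:30 UTC + 7h = 14:30 local.

14:30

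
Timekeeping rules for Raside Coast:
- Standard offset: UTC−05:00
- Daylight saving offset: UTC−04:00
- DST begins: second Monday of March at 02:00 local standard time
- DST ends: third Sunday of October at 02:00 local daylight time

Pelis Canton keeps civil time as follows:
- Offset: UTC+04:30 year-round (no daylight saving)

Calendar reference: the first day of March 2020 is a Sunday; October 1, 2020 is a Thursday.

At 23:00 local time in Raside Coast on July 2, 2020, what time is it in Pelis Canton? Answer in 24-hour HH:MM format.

1 March 2020 is a Sunday, so the first Monday is March 2 and the second is March 9.
1 October 2020 is a Thursday, so the first Sunday is October 4 and the third is October 18.
July 2, 2020 falls between 9 March and 18 October, so daylight saving is in effect and Raside Coast is at UTC−04:00.
23:00 Raside Coast + 4h = 03:00 UTC (rolling into the next day, 3 July 2020).
Pelis Canton has no daylight saving, so its offset is UTC+04:30 year-round.
03:00 UTC + 4h30m = 07:30 Pelis Canton.

07:30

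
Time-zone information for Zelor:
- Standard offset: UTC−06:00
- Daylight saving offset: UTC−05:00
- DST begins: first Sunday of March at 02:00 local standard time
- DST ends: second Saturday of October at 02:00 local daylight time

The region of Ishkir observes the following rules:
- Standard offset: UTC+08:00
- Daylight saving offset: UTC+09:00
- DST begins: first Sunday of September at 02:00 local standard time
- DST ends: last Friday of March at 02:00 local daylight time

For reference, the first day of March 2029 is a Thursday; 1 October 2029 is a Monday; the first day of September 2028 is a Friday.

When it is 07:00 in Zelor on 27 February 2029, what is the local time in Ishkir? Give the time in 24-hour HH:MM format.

22:00

1 March 2029 is a Thursday, so the first Sunday is March 4.
1 October 2029 is a Monday, so the first Saturday is October 6 and the second is October 13.
27 February 2029 is outside the daylight-saving period (4 March – 13 October), so Zelor is on standard time, UTC−06:00.
07:00 Zelor + 6h = 13:00 UTC.
1 September 2028 is a Friday, so the first Sunday is September 3.
1 March 2029 is a Thursday, so Fridays fall on 2, 9, 16, 23, 30; the last is March 30.
At the standard offset (UTC+08:00), 13:00 UTC + 8h = 21:00 Ishkir standard time.
The standard-time date in Ishkir, 27 February 2029, lies within the daylight-saving period (3 September 2028 – 30 March 2029), so Ishkir is on daylight time, UTC+09:00.
13:00 UTC + 9h = 22:00 Ishkir.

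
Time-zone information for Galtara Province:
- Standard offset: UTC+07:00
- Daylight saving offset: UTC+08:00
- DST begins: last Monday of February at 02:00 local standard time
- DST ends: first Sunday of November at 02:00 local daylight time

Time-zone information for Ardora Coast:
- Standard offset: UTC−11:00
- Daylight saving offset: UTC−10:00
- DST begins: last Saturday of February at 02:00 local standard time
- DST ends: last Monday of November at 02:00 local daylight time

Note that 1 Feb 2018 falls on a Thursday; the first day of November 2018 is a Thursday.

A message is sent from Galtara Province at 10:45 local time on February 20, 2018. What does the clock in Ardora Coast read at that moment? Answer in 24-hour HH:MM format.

1 February 2018 is a Thursday, so Mondays fall on 5, 12, 19, 26; the last is February 26.
1 November 2018 is a Thursday, so the first Sunday is November 4.
February 20, 2018 is outside the daylight-saving period (26 February – 4 November), so Galtara Province is on standard time, UTC+07:00.
10:45 Galtara Province − 7h = 03:45 UTC.
1 February 2018 is a Thursday, so Saturdays fall on 3, 10, 17, 24; the last is February 24.
1 November 2018 is a Thursday, so Mondays fall on 5, 12, 19, 26; the last is November 26.
At the standard offset (UTC−11:00), 03:45 UTC − 11h = 16:45 Ardora Coast standard time (rolling into the previous day, 19 February 2018).
The standard-time date in Ardora Coast, February 19, 2018, does not fall between 24 February and 26 November, so daylight saving is not in effect and Ardora Coast is at UTC−11:00.
03:45 UTC − 11h = 16:45 Ardora Coast (rolling into the previous day, 19 February 2018).

16:45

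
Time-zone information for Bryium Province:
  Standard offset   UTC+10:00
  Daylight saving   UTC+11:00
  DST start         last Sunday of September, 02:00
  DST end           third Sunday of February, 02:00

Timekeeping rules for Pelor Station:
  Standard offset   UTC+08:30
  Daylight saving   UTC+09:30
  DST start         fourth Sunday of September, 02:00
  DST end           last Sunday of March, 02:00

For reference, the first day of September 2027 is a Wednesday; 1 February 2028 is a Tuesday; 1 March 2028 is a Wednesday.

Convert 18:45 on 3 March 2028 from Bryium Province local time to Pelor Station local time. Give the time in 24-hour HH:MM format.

1 September 2027 is a Wednesday, so Sundays fall on 5, 12, 19, 26; the last is September 26.
1 February 2028 is a Tuesday, so the first Sunday is February 6 and the third is February 20.
3 March 2028 is outside the daylight-saving period (26 September 2027 – 20 February 2028), so Bryium Province is on standard time, UTC+10:00.
18:45 Bryium Province − 10h = 08:45 UTC.
1 September 2027 is a Wednesday, so the first Sunday is September 5 and the fourth is September 26.
1 March 2028 is a Wednesday, so Sundays fall on 5, 12, 19, 26; the last is March 26.
At the standard offset (UTC+08:30), 08:45 UTC + 8h30m = 17:15 Pelor Station standard time.
The standard-time date in Pelor Station, 3 March 2028, lies within the daylight-saving period (26 September 2027 – 26 March 2028), so Pelor Station is on daylight time, UTC+09:30.
08:45 UTC + 9h30m = 18:15 Pelor Station.

18:15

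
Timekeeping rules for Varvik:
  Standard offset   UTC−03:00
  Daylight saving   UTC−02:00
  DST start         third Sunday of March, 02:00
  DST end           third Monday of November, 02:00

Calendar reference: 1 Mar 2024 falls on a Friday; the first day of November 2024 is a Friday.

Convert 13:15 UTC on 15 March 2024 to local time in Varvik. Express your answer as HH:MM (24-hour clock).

10:15

1 March 2024 is a Friday, so the first Sunday is March 3 and the third is March 17.
1 November 2024 is a Friday, so the first Monday is November 4 and the third is November 18.
At the standard offset (UTC−03:00), 13:15 UTC − 3h = 10:15 Varvik standard time.
The standard-time date in Varvik, 15 March 2024, does not fall between 17 March and 18 November, so daylight saving is not in effect and Varvik is at UTC−03:00.
13:15 UTC − 3h = 10:15 local.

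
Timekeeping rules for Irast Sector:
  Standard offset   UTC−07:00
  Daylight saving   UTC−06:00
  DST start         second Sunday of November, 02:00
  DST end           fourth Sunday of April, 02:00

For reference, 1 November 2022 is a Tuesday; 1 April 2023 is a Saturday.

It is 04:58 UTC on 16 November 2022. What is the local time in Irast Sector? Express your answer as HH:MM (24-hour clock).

1 November 2022 is a Tuesday, so the first Sunday is November 6 and the second is November 13.
1 April 2023 is a Saturday, so the first Sunday is April 2 and the fourth is April 23.
At the standard offset (UTC−07:00), 04:58 UTC − 7h = 21:58 Irast Sector standard time (rolling into the previous day, 15 November 2022).
Daylight saving runs 13 November 2022 – 23 April 2023; the standard-time date in Irast Sector, 15 November 2022, is inside that window, so Irast Sector is at UTC−06:00.
04:58 UTC − 6h = 22:58 local (rolling into the previous day, 15 November 2022).

22:58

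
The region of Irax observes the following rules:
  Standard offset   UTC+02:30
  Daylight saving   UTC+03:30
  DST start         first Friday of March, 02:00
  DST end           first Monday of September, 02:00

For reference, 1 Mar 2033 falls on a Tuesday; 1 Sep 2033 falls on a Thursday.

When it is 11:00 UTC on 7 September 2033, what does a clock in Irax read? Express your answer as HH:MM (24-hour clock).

1 March 2033 is a Tuesday, so the first Friday is March 4.
1 September 2033 is a Thursday, so the first Monday is September 5.
At the standard offset (UTC+02:30), 11:00 UTC + 2h30m = 13:30 Irax standard time.
The standard-time date in Irax, 7 September 2033, is outside the daylight-saving period (4 March – 5 September), so Irax is on standard time, UTC+02:30.
11:00 UTC + 2h30m = 13:30 local.

13:30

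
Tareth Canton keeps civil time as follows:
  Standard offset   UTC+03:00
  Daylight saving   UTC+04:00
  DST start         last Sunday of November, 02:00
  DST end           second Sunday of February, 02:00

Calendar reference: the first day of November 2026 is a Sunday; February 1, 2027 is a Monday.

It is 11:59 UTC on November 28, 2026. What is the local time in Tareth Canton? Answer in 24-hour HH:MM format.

1 November 2026 is a Sunday, so Sundays fall on 1, 8, 15, 22, 29; the last is November 29.
1 February 2027 is a Monday, so the first Sunday is February 7 and the second is February 14.
At the standard offset (UTC+03:00), 11:59 UTC + 3h = 14:59 Tareth Canton standard time.
The standard-time date in Tareth Canton, November 28, 2026, is outside the daylight-saving period (29 November 2026 – 14 February 2027), so Tareth Canton is on standard time, UTC+03:00.
11:59 UTC + 3h = 14:59 local.

14:59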